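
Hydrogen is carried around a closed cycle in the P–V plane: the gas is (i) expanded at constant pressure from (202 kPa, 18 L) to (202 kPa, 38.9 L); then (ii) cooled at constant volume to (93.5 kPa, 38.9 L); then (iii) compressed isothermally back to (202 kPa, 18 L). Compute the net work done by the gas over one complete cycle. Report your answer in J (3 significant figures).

W_net ≈ 1420 J

Leg (i): W = PΔV = (202)(38.9 − 18) = 4222 J.
Leg (ii): W = 0.
Leg (iii): W = PᵢVᵢ ln(V_f/Vᵢ) = (3637) ln(18/38.9) = -2803 J.
W_net = 4222 − 2803 = 1419 J.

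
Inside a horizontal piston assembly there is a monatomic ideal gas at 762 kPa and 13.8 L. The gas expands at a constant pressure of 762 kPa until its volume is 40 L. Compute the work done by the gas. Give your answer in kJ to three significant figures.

Isobaric: W = P ΔV.
W = (762 kPa)(40 − 13.8 L) = (762)(26.2) = 19964 J.

W ≈ 20.0 kJ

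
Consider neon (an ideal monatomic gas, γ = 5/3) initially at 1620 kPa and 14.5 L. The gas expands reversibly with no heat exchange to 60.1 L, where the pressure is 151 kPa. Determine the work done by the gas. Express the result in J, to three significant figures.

W ≈ 21600 J

Adiabatic: W = (P₁V₁ − P₂V₂)/(γ − 1) with γ = 5/3.
P₁V₁ = 23490 J, P₂V₂ = 9075 J.
W = (23490 − 9075) / 0.6667 = 21622 J.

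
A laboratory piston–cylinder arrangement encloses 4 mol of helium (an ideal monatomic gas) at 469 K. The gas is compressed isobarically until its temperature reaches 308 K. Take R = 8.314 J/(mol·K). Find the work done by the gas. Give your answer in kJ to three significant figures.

Isobaric: W = P ΔV = nR ΔT.
W = (4)(8.314)(308 − 469) = -5354 J.

W ≈ -5.35 kJ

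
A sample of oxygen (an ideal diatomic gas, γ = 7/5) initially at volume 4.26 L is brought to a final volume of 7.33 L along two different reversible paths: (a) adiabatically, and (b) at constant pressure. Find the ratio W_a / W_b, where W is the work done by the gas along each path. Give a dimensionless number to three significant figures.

Path (a) adiabatic: W = P₁V₁(1 − (V₁/V₂)^(γ−1))/(γ−1) → W_a/(P₁V₁) = 0.4878.
Path (b) isobaric: W = P₁(V₂ − V₁) → W_b/(P₁V₁) = 0.7207.
W_a / W_b = 0.4878 / 0.7207 = 0.6769.

W_a / W_b ≈ 0.677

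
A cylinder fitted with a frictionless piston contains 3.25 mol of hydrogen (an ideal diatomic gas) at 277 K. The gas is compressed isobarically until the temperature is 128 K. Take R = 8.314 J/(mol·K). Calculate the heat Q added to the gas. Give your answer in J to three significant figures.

Isobaric: W = nRΔT = (3.25)(8.314)(-149) = -4026 J.
ΔU = nCᵥΔT with Cᵥ = 5R/2: ΔU = (3.25)(20.79)(-149) = -10065 J.
Q = ΔU + W = -10065 − 4026 = -14091 J.

Q ≈ -14100 J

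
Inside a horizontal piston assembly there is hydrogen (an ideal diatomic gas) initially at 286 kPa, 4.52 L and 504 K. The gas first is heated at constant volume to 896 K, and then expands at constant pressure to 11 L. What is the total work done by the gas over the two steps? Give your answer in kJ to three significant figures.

Step 1 (isochoric): W = 0 (constant volume).
After step 1: P = 508.4 kPa (V unchanged).
Step 2 (isobaric): W = PΔV = (508.4 kPa)(11 − 4.52 L) = 3295 J.
W_total = 0 + 3295 = 3295 J.

W_total ≈ 3.29 kJ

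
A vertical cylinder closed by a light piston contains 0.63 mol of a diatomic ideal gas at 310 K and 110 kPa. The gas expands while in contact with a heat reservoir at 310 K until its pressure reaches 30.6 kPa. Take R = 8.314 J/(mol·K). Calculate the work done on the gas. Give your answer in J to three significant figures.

Isothermal process: W = nRT ln(V₂/V₁) = nRT ln(P₁/P₂).
W = (0.63)(8.314)(310) × ln(110/30.6)
  = 1624 × ln(3.595) = 1624 × 1.279
W_by_gas = 2078 J; work on gas = −W_by = -2078 J.

W ≈ -2080 J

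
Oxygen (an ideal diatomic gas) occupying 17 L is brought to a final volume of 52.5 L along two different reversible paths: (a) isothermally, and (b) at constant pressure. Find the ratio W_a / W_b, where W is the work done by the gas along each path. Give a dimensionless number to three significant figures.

W_a / W_b ≈ 0.540

Path (a) isothermal: W = P₁V₁ ln(V₂/V₁) → W_a/(P₁V₁) = 1.128.
Path (b) isobaric: W = P₁(V₂ − V₁) → W_b/(P₁V₁) = 2.088.
W_a / W_b = 1.128 / 2.088 = 0.54.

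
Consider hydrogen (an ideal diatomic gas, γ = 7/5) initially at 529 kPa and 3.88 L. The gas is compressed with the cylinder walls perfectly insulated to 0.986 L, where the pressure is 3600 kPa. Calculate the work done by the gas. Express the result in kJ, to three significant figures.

Adiabatic: W = (P₁V₁ − P₂V₂)/(γ − 1) with γ = 7/5.
P₁V₁ = 2053 J, P₂V₂ = 3550 J.
W = (2053 − 3550) / 0.4 = -3743 J.

W ≈ -3.74 kJ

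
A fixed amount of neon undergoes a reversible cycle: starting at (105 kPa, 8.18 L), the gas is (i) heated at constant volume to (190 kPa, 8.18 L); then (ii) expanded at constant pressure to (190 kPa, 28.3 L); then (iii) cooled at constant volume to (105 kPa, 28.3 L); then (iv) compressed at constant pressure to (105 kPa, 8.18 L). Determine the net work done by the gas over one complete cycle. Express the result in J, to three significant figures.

Constant-volume legs do no work.
W(ii) = (190)(28.3 − 8.18) = 3823 J; W(iv) = (105)(8.18 − 28.3) = -2113 J.
W_net = 3823 − 2113 = 1710 J (the clockwise enclosed area).

W_net ≈ 1710 J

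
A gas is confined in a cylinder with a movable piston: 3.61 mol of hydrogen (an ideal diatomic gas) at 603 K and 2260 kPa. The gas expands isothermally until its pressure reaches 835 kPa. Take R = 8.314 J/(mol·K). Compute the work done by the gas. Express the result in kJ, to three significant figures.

Isothermal process: W = nRT ln(V₂/V₁) = nRT ln(P₁/P₂).
W = (3.61)(8.314)(603) × ln(2260/835)
  = 18098 × ln(2.707) = 18098 × 0.9957
W_by_gas = 18020 J.

W ≈ 18.0 kJ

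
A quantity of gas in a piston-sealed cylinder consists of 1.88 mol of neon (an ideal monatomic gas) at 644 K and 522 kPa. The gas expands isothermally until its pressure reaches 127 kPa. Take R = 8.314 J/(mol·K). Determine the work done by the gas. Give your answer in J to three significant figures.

W ≈ 14200 J

Isothermal process: W = nRT ln(V₂/V₁) = nRT ln(P₁/P₂).
W = (1.88)(8.314)(644) × ln(522/127)
  = 10066 × ln(4.11) = 10066 × 1.413
W_by_gas = 14228 J.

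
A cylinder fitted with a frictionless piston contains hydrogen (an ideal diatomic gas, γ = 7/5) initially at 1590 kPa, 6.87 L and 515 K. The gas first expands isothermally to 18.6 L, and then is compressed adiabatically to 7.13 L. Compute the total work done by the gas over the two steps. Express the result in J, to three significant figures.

Step 1 (isothermal): W = P₁V₁ ln(V₂/V₁) = (10923) ln(18.6/6.87) = 10880 J.
After step 1: P = 587.3 kPa, V = 18.6 L, T = 515 K.
Step 2 (adiabatic): W = (P₁V₁ − P₂V₂)/(γ−1) = (10923 − 16030)/0.4 = -12766 J.
W_total = 10880 − 12766 = -1886 J.

W_total ≈ -1890 J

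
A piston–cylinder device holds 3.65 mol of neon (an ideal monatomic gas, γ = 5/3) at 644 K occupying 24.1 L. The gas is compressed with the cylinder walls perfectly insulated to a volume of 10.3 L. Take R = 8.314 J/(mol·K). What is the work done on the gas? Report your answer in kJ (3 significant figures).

W ≈ 22.4 kJ

Adiabatic: TV^(γ−1) = const with γ = 5/3.
T₂ = T₁ (V₁/V₂)^(γ−1) = 644 × (24.1/10.3)^0.667 = 644 × 1.762 = 1135 K.
W_by = nCᵥ(T₁ − T₂) = (3.65)(12.47)(644 − 1135) = -22351 J.
Work on gas = −W_by = 22351 J.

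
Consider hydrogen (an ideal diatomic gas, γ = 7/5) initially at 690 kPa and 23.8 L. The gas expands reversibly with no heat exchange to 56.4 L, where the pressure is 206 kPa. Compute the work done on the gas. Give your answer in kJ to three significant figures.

W ≈ -12.0 kJ

Adiabatic: W = (P₁V₁ − P₂V₂)/(γ − 1) with γ = 7/5.
P₁V₁ = 16422 J, P₂V₂ = 11618 J.
W = (16422 − 11618) / 0.4 = 12009 J.
Work on gas = −W_by = -12009 J.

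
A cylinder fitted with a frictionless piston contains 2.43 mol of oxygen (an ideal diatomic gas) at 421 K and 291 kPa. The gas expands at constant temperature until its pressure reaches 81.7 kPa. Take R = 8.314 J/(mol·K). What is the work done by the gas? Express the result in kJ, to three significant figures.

W ≈ 10.8 kJ

Isothermal process: W = nRT ln(V₂/V₁) = nRT ln(P₁/P₂).
W = (2.43)(8.314)(421) × ln(291/81.7)
  = 8505 × ln(3.562) = 8505 × 1.27
W_by_gas = 10804 J.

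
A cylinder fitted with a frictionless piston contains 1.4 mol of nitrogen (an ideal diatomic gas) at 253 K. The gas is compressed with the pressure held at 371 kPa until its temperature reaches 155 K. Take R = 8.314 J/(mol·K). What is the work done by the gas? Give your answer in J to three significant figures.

Isobaric: W = P ΔV = nR ΔT.
W = (1.4)(8.314)(155 − 253) = -1141 J.

W ≈ -1140 J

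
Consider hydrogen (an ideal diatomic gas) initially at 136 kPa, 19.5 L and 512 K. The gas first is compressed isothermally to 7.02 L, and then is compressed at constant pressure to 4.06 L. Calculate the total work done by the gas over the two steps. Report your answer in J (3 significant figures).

W_total ≈ -3830 J

Step 1 (isothermal): W = P₁V₁ ln(V₂/V₁) = (2652) ln(7.02/19.5) = -2709 J.
After step 1: P = 377.8 kPa, V = 7.02 L, T = 512 K.
Step 2 (isobaric): W = PΔV = (377.8 kPa)(4.06 − 7.02 L) = -1118 J.
W_total = -2709 − 1118 = -3828 J.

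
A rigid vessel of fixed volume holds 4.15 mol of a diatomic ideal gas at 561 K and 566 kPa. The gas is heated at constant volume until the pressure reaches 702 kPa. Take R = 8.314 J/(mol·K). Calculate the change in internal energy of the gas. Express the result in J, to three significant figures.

ΔU ≈ 11600 J

Constant volume ⇒ W = 0, so Q = ΔU = nCᵥΔT with Cᵥ = 5R/2 = 20.79 J/(mol·K).
At constant V, T₂/T₁ = P₂/P₁ ⇒ ΔT = T₁(P₂/P₁ − 1) = 561·(702/566 − 1) = 134.8 K.
ΔU = (4.15)(20.79)(134.8) = 11627 J.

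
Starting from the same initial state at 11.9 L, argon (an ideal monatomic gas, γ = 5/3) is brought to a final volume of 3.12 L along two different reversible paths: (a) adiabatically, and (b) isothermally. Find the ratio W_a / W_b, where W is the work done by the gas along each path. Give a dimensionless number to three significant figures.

W_a / W_b ≈ 1.61

Path (a) adiabatic: W = P₁V₁(1 − (V₁/V₂)^(γ−1))/(γ−1) → W_a/(P₁V₁) = -2.162.
Path (b) isothermal: W = P₁V₁ ln(V₂/V₁) → W_b/(P₁V₁) = -1.339.
W_a / W_b = -2.162 / -1.339 = 1.615.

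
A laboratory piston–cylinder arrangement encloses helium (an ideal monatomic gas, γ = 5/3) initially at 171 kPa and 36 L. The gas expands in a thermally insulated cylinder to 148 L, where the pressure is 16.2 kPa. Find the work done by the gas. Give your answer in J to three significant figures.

Adiabatic: W = (P₁V₁ − P₂V₂)/(γ − 1) with γ = 5/3.
P₁V₁ = 6156 J, P₂V₂ = 2398 J.
W = (6156 − 2398) / 0.6667 = 5638 J.

W ≈ 5640 J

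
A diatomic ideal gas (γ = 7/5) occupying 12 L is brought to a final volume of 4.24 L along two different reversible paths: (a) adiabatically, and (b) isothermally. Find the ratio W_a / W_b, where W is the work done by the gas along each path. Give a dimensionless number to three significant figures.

Path (a) adiabatic: W = P₁V₁(1 − (V₁/V₂)^(γ−1))/(γ−1) → W_a/(P₁V₁) = -1.29.
Path (b) isothermal: W = P₁V₁ ln(V₂/V₁) → W_b/(P₁V₁) = -1.04.
W_a / W_b = -1.29 / -1.04 = 1.24.

W_a / W_b ≈ 1.24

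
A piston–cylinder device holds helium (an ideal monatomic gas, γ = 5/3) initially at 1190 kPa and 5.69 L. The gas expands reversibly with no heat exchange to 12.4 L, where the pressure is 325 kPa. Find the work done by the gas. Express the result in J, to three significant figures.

W ≈ 4110 J

Adiabatic: W = (P₁V₁ − P₂V₂)/(γ − 1) with γ = 5/3.
P₁V₁ = 6771 J, P₂V₂ = 4030 J.
W = (6771 − 4030) / 0.6667 = 4112 J.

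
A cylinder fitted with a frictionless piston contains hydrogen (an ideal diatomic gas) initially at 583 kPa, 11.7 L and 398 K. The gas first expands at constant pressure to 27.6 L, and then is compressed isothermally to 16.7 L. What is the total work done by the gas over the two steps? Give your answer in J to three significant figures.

W_total ≈ 1190 J

Step 1 (isobaric): W = PΔV = (583 kPa)(27.6 − 11.7 L) = 9270 J.
After step 1: P = 583 kPa, V = 27.6 L, T = 938.9 K.
Step 2 (isothermal): W = P₁V₁ ln(V₂/V₁) = (16091) ln(16.7/27.6) = -8084 J.
W_total = 9270 − 8084 = 1186 J.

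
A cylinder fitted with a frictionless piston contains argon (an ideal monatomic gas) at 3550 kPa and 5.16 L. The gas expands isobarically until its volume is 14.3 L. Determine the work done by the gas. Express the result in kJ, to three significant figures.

Isobaric: W = P ΔV.
W = (3550 kPa)(14.3 − 5.16 L) = (3550)(9.14) = 32447 J.

W ≈ 32.4 kJ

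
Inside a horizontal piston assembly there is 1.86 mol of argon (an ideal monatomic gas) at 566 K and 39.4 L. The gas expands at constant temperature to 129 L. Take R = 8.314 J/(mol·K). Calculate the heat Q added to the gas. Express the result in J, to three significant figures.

Isothermal ⇒ ΔU = 0, so Q = W = nRT ln(V₂/V₁).
Q = (1.86)(8.314)(566) ln(129/39.4) = 8753 × 1.186 = 10381 J.

Q ≈ 10400 J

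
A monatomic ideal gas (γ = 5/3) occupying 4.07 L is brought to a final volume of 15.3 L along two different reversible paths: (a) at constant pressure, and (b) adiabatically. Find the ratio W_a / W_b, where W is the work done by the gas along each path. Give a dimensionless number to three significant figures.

W_a / W_b ≈ 3.14

Path (a) isobaric: W = P₁(V₂ − V₁) → W_a/(P₁V₁) = 2.759.
Path (b) adiabatic: W = P₁V₁(1 − (V₁/V₂)^(γ−1))/(γ−1) → W_b/(P₁V₁) = 0.8796.
W_a / W_b = 2.759 / 0.8796 = 3.137.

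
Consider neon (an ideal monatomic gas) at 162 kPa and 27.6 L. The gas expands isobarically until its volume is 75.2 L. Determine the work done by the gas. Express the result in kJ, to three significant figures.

W ≈ 7.71 kJ

Isobaric: W = P ΔV.
W = (162 kPa)(75.2 − 27.6 L) = (162)(47.6) = 7711 J.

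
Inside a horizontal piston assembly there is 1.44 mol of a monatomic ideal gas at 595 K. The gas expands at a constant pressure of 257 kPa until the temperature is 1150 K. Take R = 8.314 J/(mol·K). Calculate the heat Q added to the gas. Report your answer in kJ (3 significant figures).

Q ≈ 16.6 kJ

Isobaric: W = nRΔT = (1.44)(8.314)(555) = 6645 J.
ΔU = nCᵥΔT with Cᵥ = 3R/2: ΔU = (1.44)(12.47)(555) = 9967 J.
Q = ΔU + W = 9967 + 6645 = 16611 J.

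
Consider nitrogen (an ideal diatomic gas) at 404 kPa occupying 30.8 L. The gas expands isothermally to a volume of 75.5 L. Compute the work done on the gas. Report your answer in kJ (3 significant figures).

W ≈ -11.2 kJ

Isothermal: W = nRT ln(V₂/V₁) = P₁V₁ ln(V₂/V₁).
P₁V₁ = (404 kPa)(30.8 L) = 12443 J.
W = 12443 × ln(75.5/30.8) = 12443 × 0.8966
W_by_gas = 11157 J; work on gas = −W_by = -11157 J.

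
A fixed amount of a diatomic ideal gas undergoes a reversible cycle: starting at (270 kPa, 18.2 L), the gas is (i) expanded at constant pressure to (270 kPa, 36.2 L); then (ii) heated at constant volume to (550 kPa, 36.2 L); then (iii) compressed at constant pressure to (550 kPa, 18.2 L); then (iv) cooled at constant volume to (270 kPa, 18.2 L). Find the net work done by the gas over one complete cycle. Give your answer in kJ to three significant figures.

W_net ≈ -5.04 kJ

Constant-volume legs do no work.
W(i) = (270)(36.2 − 18.2) = 4860 J; W(iii) = (550)(18.2 − 36.2) = -9900 J.
W_net = 4860 − 9900 = -5040 J (the counter-clockwise enclosed area).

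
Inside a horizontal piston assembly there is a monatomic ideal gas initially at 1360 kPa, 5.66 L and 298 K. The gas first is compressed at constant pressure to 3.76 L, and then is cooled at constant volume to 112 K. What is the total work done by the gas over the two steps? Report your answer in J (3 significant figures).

Step 1 (isobaric): W = PΔV = (1360 kPa)(3.76 − 5.66 L) = -2584 J.
Step 2 (isochoric): W = 0 (constant volume).
W_total = -2584 + 0 = -2584 J.

W_total ≈ -2580 J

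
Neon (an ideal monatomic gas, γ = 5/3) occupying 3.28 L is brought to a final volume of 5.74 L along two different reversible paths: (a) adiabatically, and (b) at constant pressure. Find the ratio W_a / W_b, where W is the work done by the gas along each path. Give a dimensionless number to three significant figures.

Path (a) adiabatic: W = P₁V₁(1 − (V₁/V₂)^(γ−1))/(γ−1) → W_a/(P₁V₁) = 0.4671.
Path (b) isobaric: W = P₁(V₂ − V₁) → W_b/(P₁V₁) = 0.75.
W_a / W_b = 0.4671 / 0.75 = 0.6228.

W_a / W_b ≈ 0.623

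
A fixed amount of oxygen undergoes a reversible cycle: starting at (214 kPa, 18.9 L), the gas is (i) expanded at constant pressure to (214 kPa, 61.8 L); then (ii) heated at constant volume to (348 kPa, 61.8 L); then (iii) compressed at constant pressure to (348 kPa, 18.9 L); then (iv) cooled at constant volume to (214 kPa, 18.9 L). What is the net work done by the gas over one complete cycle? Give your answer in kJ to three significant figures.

W_net ≈ -5.75 kJ

Constant-volume legs do no work.
W(i) = (214)(61.8 − 18.9) = 9181 J; W(iii) = (348)(18.9 − 61.8) = -14929 J.
W_net = 9181 − 14929 = -5749 J (the counter-clockwise enclosed area).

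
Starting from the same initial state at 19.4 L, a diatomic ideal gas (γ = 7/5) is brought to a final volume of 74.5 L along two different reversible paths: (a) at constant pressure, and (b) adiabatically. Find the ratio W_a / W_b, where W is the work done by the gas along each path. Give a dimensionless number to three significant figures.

W_a / W_b ≈ 2.73

Path (a) isobaric: W = P₁(V₂ − V₁) → W_a/(P₁V₁) = 2.84.
Path (b) adiabatic: W = P₁V₁(1 − (V₁/V₂)^(γ−1))/(γ−1) → W_b/(P₁V₁) = 1.041.
W_a / W_b = 2.84 / 1.041 = 2.73.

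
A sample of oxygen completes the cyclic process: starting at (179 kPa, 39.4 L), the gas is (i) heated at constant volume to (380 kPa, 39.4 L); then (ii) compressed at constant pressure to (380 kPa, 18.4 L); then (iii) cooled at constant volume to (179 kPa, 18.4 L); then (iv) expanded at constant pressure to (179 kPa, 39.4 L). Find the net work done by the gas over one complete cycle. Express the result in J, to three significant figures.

Constant-volume legs do no work.
W(ii) = (380)(18.4 − 39.4) = -7980 J; W(iv) = (179)(39.4 − 18.4) = 3759 J.
W_net = -7980 + 3759 = -4221 J (the counter-clockwise enclosed area).

W_net ≈ -4220 J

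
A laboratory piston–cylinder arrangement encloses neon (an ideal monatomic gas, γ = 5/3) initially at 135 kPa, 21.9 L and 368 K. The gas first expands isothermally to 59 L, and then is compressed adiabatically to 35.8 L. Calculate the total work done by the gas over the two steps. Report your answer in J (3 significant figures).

Step 1 (isothermal): W = P₁V₁ ln(V₂/V₁) = (2956) ln(59/21.9) = 2930 J.
After step 1: P = 50.11 kPa, V = 59 L, T = 368 K.
Step 2 (adiabatic): W = (P₁V₁ − P₂V₂)/(γ−1) = (2956 − 4125)/0.667 = -1753 J.
W_total = 2930 − 1753 = 1177 J.

W_total ≈ 1180 J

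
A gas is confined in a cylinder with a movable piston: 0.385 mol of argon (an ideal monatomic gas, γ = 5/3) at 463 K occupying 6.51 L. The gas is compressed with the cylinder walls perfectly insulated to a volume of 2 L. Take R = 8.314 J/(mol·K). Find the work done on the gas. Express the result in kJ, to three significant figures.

Adiabatic: TV^(γ−1) = const with γ = 5/3.
T₂ = T₁ (V₁/V₂)^(γ−1) = 463 × (6.51/2)^0.667 = 463 × 2.196 = 1017 K.
W_by = nCᵥ(T₁ − T₂) = (0.385)(12.47)(463 − 1017) = -2659 J.
Work on gas = −W_by = 2659 J.

W ≈ 2.66 kJ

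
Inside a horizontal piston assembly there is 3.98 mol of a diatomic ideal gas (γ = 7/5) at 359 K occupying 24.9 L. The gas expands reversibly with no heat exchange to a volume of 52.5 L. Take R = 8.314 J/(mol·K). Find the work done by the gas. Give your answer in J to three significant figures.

Adiabatic: TV^(γ−1) = const with γ = 7/5.
T₂ = T₁ (V₁/V₂)^(γ−1) = 359 × (24.9/52.5)^0.4 = 359 × 0.742 = 266.4 K.
W_by = nCᵥ(T₁ − T₂) = (3.98)(20.79)(359 − 266.4) = 7661 J.

W ≈ 7660 J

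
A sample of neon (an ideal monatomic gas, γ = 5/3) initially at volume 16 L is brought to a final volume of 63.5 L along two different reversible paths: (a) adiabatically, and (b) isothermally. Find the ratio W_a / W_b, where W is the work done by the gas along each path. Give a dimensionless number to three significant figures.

W_a / W_b ≈ 0.654

Path (a) adiabatic: W = P₁V₁(1 − (V₁/V₂)^(γ−1))/(γ−1) → W_a/(P₁V₁) = 0.9016.
Path (b) isothermal: W = P₁V₁ ln(V₂/V₁) → W_b/(P₁V₁) = 1.378.
W_a / W_b = 0.9016 / 1.378 = 0.6541.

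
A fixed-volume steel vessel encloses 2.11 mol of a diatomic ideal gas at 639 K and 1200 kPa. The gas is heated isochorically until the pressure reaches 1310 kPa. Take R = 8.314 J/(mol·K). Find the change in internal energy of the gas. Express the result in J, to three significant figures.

Constant volume ⇒ W = 0, so Q = ΔU = nCᵥΔT with Cᵥ = 5R/2 = 20.79 J/(mol·K).
At constant V, T₂/T₁ = P₂/P₁ ⇒ ΔT = T₁(P₂/P₁ − 1) = 639·(1310/1200 − 1) = 58.57 K.
ΔU = (2.11)(20.79)(58.57) = 2569 J.

ΔU ≈ 2570 J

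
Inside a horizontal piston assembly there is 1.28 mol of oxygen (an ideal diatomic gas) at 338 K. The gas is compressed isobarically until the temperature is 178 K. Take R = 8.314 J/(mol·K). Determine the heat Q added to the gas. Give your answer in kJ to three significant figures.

Isobaric: W = nRΔT = (1.28)(8.314)(-160) = -1703 J.
ΔU = nCᵥΔT with Cᵥ = 5R/2: ΔU = (1.28)(20.79)(-160) = -4257 J.
Q = ΔU + W = -4257 − 1703 = -5959 J.

Q ≈ -5.96 kJ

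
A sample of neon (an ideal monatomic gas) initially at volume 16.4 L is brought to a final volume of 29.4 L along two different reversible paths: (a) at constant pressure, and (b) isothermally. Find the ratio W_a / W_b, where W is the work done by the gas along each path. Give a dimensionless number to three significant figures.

W_a / W_b ≈ 1.36

Path (a) isobaric: W = P₁(V₂ − V₁) → W_a/(P₁V₁) = 0.7927.
Path (b) isothermal: W = P₁V₁ ln(V₂/V₁) → W_b/(P₁V₁) = 0.5837.
W_a / W_b = 0.7927 / 0.5837 = 1.358.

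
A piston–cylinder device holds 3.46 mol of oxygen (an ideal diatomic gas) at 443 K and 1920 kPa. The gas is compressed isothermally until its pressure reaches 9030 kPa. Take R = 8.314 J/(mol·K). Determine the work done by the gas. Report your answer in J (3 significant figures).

Isothermal process: W = nRT ln(V₂/V₁) = nRT ln(P₁/P₂).
W = (3.46)(8.314)(443) × ln(1920/9030)
  = 12744 × ln(0.2126) = 12744 × -1.548
W_by_gas = -19730 J.

W ≈ -19700 J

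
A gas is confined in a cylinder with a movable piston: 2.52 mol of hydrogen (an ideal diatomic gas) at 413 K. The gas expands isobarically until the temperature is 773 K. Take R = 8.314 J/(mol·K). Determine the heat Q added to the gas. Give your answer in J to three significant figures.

Q ≈ 26400 J

Isobaric: W = nRΔT = (2.52)(8.314)(360) = 7542 J.
ΔU = nCᵥΔT with Cᵥ = 5R/2: ΔU = (2.52)(20.79)(360) = 18856 J.
Q = ΔU + W = 18856 + 7542 = 26399 J.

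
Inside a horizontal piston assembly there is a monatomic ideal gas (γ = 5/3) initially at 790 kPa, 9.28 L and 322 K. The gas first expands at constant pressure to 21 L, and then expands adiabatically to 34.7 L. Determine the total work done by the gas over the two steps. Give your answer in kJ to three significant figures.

W_total ≈ 16.3 kJ

Step 1 (isobaric): W = PΔV = (790 kPa)(21 − 9.28 L) = 9259 J.
After step 1: P = 790 kPa, V = 21 L, T = 728.7 K.
Step 2 (adiabatic): W = (P₁V₁ − P₂V₂)/(γ−1) = (16590 − 11870)/0.667 = 7080 J.
W_total = 9259 + 7080 = 16339 J.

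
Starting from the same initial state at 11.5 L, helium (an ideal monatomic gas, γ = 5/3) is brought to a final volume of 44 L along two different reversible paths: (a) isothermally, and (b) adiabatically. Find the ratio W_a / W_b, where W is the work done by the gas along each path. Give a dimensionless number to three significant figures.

W_a / W_b ≈ 1.51

Path (a) isothermal: W = P₁V₁ ln(V₂/V₁) → W_a/(P₁V₁) = 1.342.
Path (b) adiabatic: W = P₁V₁(1 − (V₁/V₂)^(γ−1))/(γ−1) → W_b/(P₁V₁) = 0.8868.
W_a / W_b = 1.342 / 0.8868 = 1.513.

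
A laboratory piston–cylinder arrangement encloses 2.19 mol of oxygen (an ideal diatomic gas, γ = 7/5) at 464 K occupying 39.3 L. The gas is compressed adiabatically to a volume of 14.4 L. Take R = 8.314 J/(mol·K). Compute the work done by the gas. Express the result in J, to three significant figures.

W ≈ -10400 J

Adiabatic: TV^(γ−1) = const with γ = 7/5.
T₂ = T₁ (V₁/V₂)^(γ−1) = 464 × (39.3/14.4)^0.4 = 464 × 1.494 = 693.3 K.
W_by = nCᵥ(T₁ − T₂) = (2.19)(20.79)(464 − 693.3) = -10438 J.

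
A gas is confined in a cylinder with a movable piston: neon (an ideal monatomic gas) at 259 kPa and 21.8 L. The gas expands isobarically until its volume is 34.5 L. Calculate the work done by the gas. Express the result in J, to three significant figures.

W ≈ 3290 J

Isobaric: W = P ΔV.
W = (259 kPa)(34.5 − 21.8 L) = (259)(12.7) = 3289 J.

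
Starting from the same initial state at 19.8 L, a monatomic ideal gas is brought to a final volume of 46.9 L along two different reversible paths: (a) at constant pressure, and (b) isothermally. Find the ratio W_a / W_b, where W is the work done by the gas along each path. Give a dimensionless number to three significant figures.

W_a / W_b ≈ 1.59

Path (a) isobaric: W = P₁(V₂ − V₁) → W_a/(P₁V₁) = 1.369.
Path (b) isothermal: W = P₁V₁ ln(V₂/V₁) → W_b/(P₁V₁) = 0.8623.
W_a / W_b = 1.369 / 0.8623 = 1.587.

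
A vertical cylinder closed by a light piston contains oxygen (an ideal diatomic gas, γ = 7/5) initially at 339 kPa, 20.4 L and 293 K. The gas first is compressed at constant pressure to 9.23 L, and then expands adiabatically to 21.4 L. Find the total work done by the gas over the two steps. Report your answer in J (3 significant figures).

Step 1 (isobaric): W = PΔV = (339 kPa)(9.23 − 20.4 L) = -3787 J.
After step 1: P = 339 kPa, V = 9.23 L, T = 132.6 K.
Step 2 (adiabatic): W = (P₁V₁ − P₂V₂)/(γ−1) = (3129 − 2235)/0.4 = 2234 J.
W_total = -3787 + 2234 = -1552 J.

W_total ≈ -1550 J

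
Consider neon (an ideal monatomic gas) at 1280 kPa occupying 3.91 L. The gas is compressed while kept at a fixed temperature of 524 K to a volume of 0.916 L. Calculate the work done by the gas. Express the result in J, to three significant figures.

Isothermal: W = nRT ln(V₂/V₁) = P₁V₁ ln(V₂/V₁).
P₁V₁ = (1280 kPa)(3.91 L) = 5005 J.
W = 5005 × ln(0.916/3.91) = 5005 × -1.451
W_by_gas = -7263 J.

W ≈ -7260 J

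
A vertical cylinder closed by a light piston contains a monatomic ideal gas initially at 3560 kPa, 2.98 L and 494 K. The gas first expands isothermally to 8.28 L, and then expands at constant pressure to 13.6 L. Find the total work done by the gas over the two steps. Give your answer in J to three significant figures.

W_total ≈ 17700 J

Step 1 (isothermal): W = P₁V₁ ln(V₂/V₁) = (10609) ln(8.28/2.98) = 10841 J.
After step 1: P = 1281 kPa, V = 8.28 L, T = 494 K.
Step 2 (isobaric): W = PΔV = (1281 kPa)(13.6 − 8.28 L) = 6816 J.
W_total = 10841 + 6816 = 17658 J.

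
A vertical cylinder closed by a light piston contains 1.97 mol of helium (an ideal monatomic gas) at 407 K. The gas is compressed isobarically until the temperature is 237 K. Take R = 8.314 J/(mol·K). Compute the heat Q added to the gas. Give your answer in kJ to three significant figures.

Q ≈ -6.96 kJ

Isobaric: W = nRΔT = (1.97)(8.314)(-170) = -2784 J.
ΔU = nCᵥΔT with Cᵥ = 3R/2: ΔU = (1.97)(12.47)(-170) = -4177 J.
Q = ΔU + W = -4177 − 2784 = -6961 J.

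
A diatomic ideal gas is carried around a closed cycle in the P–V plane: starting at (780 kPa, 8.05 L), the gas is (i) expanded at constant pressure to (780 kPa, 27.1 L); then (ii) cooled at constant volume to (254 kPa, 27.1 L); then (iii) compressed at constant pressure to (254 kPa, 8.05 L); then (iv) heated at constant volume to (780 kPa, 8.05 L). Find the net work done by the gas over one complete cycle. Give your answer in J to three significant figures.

W_net ≈ 10000 J

Constant-volume legs do no work.
W(i) = (780)(27.1 − 8.05) = 14859 J; W(iii) = (254)(8.05 − 27.1) = -4839 J.
W_net = 14859 − 4839 = 10020 J (the clockwise enclosed area).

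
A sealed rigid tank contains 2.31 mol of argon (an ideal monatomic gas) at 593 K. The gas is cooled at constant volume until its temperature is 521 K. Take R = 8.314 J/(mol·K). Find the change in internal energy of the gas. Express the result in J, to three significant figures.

Constant volume ⇒ W = 0, so Q = ΔU = nCᵥΔT with Cᵥ = 3R/2 = 12.47 J/(mol·K).
ΔU = (2.31)(12.47)(521 − 593) = -2074 J.

ΔU ≈ -2070 J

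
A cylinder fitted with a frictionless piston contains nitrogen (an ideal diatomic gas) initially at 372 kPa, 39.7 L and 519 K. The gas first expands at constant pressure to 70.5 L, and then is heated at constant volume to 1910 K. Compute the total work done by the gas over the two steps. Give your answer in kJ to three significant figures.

Step 1 (isobaric): W = PΔV = (372 kPa)(70.5 − 39.7 L) = 11458 J.
Step 2 (isochoric): W = 0 (constant volume).
W_total = 11458 + 0 = 11458 J.

W_total ≈ 11.5 kJ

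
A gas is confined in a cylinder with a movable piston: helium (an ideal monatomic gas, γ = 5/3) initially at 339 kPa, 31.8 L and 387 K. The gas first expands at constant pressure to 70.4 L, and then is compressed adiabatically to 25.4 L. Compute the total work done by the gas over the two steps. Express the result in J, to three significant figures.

W_total ≈ -21800 J

Step 1 (isobaric): W = PΔV = (339 kPa)(70.4 − 31.8 L) = 13085 J.
After step 1: P = 339 kPa, V = 70.4 L, T = 856.8 K.
Step 2 (adiabatic): W = (P₁V₁ − P₂V₂)/(γ−1) = (23866 − 47090)/0.667 = -34837 J.
W_total = 13085 − 34837 = -21752 J.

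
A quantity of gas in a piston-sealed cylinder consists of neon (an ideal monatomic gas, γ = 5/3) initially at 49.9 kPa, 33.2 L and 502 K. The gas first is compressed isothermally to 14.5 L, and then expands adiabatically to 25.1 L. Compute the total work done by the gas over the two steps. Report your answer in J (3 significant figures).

Step 1 (isothermal): W = P₁V₁ ln(V₂/V₁) = (1657) ln(14.5/33.2) = -1372 J.
After step 1: P = 114.3 kPa, V = 14.5 L, T = 502 K.
Step 2 (adiabatic): W = (P₁V₁ − P₂V₂)/(γ−1) = (1657 − 1149)/0.667 = 761.3 J.
W_total = -1372 + 761.3 = -611.1 J.

W_total ≈ -611 J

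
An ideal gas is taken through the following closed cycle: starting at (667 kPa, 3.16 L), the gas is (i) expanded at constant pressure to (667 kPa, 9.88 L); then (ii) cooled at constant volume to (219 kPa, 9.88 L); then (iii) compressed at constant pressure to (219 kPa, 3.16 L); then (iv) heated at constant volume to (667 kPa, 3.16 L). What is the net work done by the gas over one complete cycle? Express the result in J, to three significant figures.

W_net ≈ 3010 J

Constant-volume legs do no work.
W(i) = (667)(9.88 − 3.16) = 4482 J; W(iii) = (219)(3.16 − 9.88) = -1472 J.
W_net = 4482 − 1472 = 3011 J (the clockwise enclosed area).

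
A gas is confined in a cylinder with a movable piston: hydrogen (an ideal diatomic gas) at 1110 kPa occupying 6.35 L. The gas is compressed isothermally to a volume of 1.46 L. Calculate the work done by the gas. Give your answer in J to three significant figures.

W ≈ -10400 J

Isothermal: W = nRT ln(V₂/V₁) = P₁V₁ ln(V₂/V₁).
P₁V₁ = (1110 kPa)(6.35 L) = 7048 J.
W = 7048 × ln(1.46/6.35) = 7048 × -1.47
W_by_gas = -10361 J.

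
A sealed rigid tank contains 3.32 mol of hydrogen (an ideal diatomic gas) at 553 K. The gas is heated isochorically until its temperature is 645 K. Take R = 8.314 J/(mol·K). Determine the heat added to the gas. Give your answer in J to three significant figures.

Constant volume ⇒ W = 0, so Q = ΔU = nCᵥΔT with Cᵥ = 5R/2 = 20.79 J/(mol·K).
ΔU = (3.32)(20.79)(645 − 553) = 6349 J.

Q ≈ 6350 J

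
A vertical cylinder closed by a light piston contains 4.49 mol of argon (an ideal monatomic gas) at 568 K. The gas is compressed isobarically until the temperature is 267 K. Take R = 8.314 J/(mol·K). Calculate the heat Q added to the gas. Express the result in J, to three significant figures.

Isobaric: W = nRΔT = (4.49)(8.314)(-301) = -11236 J.
ΔU = nCᵥΔT with Cᵥ = 3R/2: ΔU = (4.49)(12.47)(-301) = -16854 J.
Q = ΔU + W = -16854 − 11236 = -28091 J.

Q ≈ -28100 J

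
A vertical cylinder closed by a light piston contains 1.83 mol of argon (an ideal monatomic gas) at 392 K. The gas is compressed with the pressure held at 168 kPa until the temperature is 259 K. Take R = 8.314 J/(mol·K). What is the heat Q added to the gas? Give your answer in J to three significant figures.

Isobaric: W = nRΔT = (1.83)(8.314)(-133) = -2024 J.
ΔU = nCᵥΔT with Cᵥ = 3R/2: ΔU = (1.83)(12.47)(-133) = -3035 J.
Q = ΔU + W = -3035 − 2024 = -5059 J.

Q ≈ -5060 J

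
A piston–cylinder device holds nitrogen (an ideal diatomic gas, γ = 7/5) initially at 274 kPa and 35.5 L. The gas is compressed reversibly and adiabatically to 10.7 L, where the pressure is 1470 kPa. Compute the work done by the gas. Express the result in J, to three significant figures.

W ≈ -15000 J

Adiabatic: W = (P₁V₁ − P₂V₂)/(γ − 1) with γ = 7/5.
P₁V₁ = 9727 J, P₂V₂ = 15729 J.
W = (9727 − 15729) / 0.4 = -15005 J.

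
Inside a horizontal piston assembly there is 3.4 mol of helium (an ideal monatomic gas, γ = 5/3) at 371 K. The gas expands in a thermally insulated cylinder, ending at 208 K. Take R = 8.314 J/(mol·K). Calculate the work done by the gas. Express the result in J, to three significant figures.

Adiabatic ⇒ Q = 0, so W_by = −ΔU = nCᵥ(T₁ − T₂).
Cᵥ = 3R/2 = 12.47 J/(mol·K).
W = (3.4)(12.47)(371 − 208) = 6911 J.

W ≈ 6910 J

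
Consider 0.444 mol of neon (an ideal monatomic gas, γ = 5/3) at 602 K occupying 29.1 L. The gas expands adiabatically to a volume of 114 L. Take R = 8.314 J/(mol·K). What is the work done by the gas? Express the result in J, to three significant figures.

Adiabatic: TV^(γ−1) = const with γ = 5/3.
T₂ = T₁ (V₁/V₂)^(γ−1) = 602 × (29.1/114)^0.667 = 602 × 0.4024 = 242.2 K.
W_by = nCᵥ(T₁ − T₂) = (0.444)(12.47)(602 − 242.2) = 1992 J.

W ≈ 1990 J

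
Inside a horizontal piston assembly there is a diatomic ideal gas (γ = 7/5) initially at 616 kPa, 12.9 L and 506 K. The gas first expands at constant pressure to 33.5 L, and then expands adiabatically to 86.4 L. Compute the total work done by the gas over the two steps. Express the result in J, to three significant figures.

W_total ≈ 29000 J

Step 1 (isobaric): W = PΔV = (616 kPa)(33.5 − 12.9 L) = 12690 J.
After step 1: P = 616 kPa, V = 33.5 L, T = 1314 K.
Step 2 (adiabatic): W = (P₁V₁ − P₂V₂)/(γ−1) = (20636 − 14127)/0.4 = 16273 J.
W_total = 12690 + 16273 = 28963 J.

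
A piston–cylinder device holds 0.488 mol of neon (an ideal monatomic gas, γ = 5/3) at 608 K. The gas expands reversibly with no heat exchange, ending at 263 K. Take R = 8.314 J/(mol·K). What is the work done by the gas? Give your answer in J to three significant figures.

W ≈ 2100 J

Adiabatic ⇒ Q = 0, so W_by = −ΔU = nCᵥ(T₁ − T₂).
Cᵥ = 3R/2 = 12.47 J/(mol·K).
W = (0.488)(12.47)(608 − 263) = 2100 J.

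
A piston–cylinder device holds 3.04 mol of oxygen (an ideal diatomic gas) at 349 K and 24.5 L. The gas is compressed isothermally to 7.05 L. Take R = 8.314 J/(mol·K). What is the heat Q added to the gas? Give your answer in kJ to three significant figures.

Q ≈ -11.0 kJ

Isothermal ⇒ ΔU = 0, so Q = W = nRT ln(V₂/V₁).
Q = (3.04)(8.314)(349) ln(7.05/24.5) = 8821 × -1.246 = -10988 J.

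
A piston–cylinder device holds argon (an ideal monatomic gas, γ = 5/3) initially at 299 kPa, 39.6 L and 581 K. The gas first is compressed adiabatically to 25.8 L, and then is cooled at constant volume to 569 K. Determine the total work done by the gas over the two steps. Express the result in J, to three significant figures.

Step 1 (adiabatic): W = (P₁V₁ − P₂V₂)/(γ−1) = (11840 − 15755)/0.667 = -5872 J.
Step 2 (isochoric): W = 0 (constant volume).
W_total = -5872 + 0 = -5872 J.

W_total ≈ -5870 J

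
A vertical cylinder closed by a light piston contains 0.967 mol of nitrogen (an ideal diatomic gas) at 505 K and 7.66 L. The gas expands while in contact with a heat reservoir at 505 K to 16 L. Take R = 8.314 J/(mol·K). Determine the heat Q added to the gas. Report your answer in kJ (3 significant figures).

Isothermal ⇒ ΔU = 0, so Q = W = nRT ln(V₂/V₁).
Q = (0.967)(8.314)(505) ln(16/7.66) = 4060 × 0.7366 = 2991 J.

Q ≈ 2.99 kJ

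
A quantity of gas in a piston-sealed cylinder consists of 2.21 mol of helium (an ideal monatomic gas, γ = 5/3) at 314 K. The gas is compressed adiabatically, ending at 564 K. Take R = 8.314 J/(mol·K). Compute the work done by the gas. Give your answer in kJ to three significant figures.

W ≈ -6.89 kJ

Adiabatic ⇒ Q = 0, so W_by = −ΔU = nCᵥ(T₁ − T₂).
Cᵥ = 3R/2 = 12.47 J/(mol·K).
W = (2.21)(12.47)(314 − 564) = -6890 J.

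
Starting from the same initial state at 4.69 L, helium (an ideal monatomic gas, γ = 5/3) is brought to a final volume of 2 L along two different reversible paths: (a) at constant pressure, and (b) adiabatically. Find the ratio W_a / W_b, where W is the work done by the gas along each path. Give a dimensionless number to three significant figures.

W_a / W_b ≈ 0.500

Path (a) isobaric: W = P₁(V₂ − V₁) → W_a/(P₁V₁) = -0.5736.
Path (b) adiabatic: W = P₁V₁(1 − (V₁/V₂)^(γ−1))/(γ−1) → W_b/(P₁V₁) = -1.148.
W_a / W_b = -0.5736 / -1.148 = 0.4998.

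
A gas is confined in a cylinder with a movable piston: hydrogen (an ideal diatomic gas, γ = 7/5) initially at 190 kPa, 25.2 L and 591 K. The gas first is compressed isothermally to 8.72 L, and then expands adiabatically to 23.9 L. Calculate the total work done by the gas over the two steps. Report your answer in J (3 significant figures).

Step 1 (isothermal): W = P₁V₁ ln(V₂/V₁) = (4788) ln(8.72/25.2) = -5081 J.
After step 1: P = 549.1 kPa, V = 8.72 L, T = 591 K.
Step 2 (adiabatic): W = (P₁V₁ − P₂V₂)/(γ−1) = (4788 − 3199)/0.4 = 3973 J.
W_total = -5081 + 3973 = -1108 J.

W_total ≈ -1110 J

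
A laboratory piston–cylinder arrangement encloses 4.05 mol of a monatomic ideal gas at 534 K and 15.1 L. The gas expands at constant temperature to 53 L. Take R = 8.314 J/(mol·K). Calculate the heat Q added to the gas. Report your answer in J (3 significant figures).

Q ≈ 22600 J

Isothermal ⇒ ΔU = 0, so Q = W = nRT ln(V₂/V₁).
Q = (4.05)(8.314)(534) ln(53/15.1) = 17981 × 1.256 = 22577 J.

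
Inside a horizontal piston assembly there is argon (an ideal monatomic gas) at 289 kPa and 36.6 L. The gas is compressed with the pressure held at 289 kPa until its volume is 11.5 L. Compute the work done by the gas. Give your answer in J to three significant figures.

Isobaric: W = P ΔV.
W = (289 kPa)(11.5 − 36.6 L) = (289)(-25.1) = -7254 J.

W ≈ -7250 J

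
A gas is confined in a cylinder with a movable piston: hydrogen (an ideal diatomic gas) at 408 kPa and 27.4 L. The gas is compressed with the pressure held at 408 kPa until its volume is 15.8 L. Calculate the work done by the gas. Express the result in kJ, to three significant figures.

W ≈ -4.73 kJ

Isobaric: W = P ΔV.
W = (408 kPa)(15.8 − 27.4 L) = (408)(-11.6) = -4733 J.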